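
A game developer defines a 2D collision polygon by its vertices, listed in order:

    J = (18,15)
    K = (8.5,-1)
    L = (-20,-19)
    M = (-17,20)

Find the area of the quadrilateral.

832.5

Apply the shoelace formula: 2A = Σ (x_i·y_{i+1} − x_{i+1}·y_i), indices taken mod 4.
Cross-terms: -145.5, -181.5, -723, -615  ⇒  Σ = -1665
Area = |Σ|/2 = 832.5.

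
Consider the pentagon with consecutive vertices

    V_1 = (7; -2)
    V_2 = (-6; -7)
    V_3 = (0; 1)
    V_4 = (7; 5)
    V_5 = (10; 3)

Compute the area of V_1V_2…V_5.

72

V_1→V_2: (7)(-7) − (-6)(-2) = -61
V_2→V_3: (-6)(1) − (0)(-7) = -6
V_3→V_4: (0)(5) − (7)(1) = -7
V_4→V_5: (7)(3) − (10)(5) = -29
V_5→V_1: (10)(-2) − (7)(3) = -41
Σ = -144
Area = |Σ|/2 = 72.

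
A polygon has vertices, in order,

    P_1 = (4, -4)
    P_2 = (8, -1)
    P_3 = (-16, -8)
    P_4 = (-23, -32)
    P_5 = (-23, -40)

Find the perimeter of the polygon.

108

|P_1P_2| = √((4)² + (3)²) = √25 = 5
|P_2P_3| = √((-24)² + (-7)²) = √625 = 25
|P_3P_4| = √((-7)² + (-24)²) = √625 = 25
|P_4P_5| = √((0)² + (-8)²) = √64 = 8
|P_5P_1| = √((27)² + (36)²) = √2025 = 45
Perimeter = 5 + 25 + 25 + 8 + 45 = 108.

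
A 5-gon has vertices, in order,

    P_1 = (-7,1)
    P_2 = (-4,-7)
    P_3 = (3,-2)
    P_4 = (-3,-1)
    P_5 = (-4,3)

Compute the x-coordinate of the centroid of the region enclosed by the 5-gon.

-236/77

Apply the surveyor's formula. First the cross-terms c_i = x_i·y_{i+1} − x_{i+1}·y_i:
  53, 29, -9, -13, 17  ⇒  2A = 77, A = 38.5.
Then Σ (x_i + x_{i+1})·c_i = -708, so x̄ = -708 / (6·38.5) = -236/77.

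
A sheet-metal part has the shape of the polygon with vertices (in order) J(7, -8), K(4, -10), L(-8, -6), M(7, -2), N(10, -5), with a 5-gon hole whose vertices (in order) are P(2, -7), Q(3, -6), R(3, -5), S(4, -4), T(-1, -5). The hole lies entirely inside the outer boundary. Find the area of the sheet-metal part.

65.5

Outer boundary:
Apply Gauss's area formula: 2A = Σ (x_i·y_{i+1} − x_{i+1}·y_i), indices taken mod 5.
J→K: (7)(-10) − (4)(-8) = -38
K→L: (4)(-6) − (-8)(-10) = -104
L→M: (-8)(-2) − (7)(-6) = 58
M→N: (7)(-5) − (10)(-2) = -15
N→J: (10)(-8) − (7)(-5) = -45
Σ = -144
Area = |Σ|/2 = 72.
Hole:
Apply Gauss's area formula: 2A = Σ (x_i·y_{i+1} − x_{i+1}·y_i), indices taken mod 5.
Σ = (9) + (3) + (8) + (-24) + (17) = 13
Area = |Σ|/2 = 6.5.
Net area = 72 − 6.5 = 65.5.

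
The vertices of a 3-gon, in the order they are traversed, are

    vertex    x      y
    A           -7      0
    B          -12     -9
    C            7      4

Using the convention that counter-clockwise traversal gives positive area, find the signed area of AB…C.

Apply the surveyor's formula: 2A = Σ (x_i·y_{i+1} − x_{i+1}·y_i), indices taken mod 3.
Σ = (63) + (15) + (28) = 106
Signed area = Σ/2 = 53 (positive ⇒ counter-clockwise traversal).

53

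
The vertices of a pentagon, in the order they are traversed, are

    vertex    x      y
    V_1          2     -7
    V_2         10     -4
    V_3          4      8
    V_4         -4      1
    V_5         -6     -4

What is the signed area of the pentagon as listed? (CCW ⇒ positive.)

Apply the shoelace (surveyor's) formula: 2A = Σ (x_i·y_{i+1} − x_{i+1}·y_i), indices taken mod 5.
Cross-terms: 62, 96, 36, 22, 50  ⇒  Σ = 266
Signed area = Σ/2 = 133 (positive ⇒ counter-clockwise traversal).

133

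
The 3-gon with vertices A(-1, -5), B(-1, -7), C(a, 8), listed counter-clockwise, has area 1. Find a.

Write out the shoelace sum; only the two edges meeting at C involve a:
2·Area = [((-1)·8 − a·(-7)) + (a·(-5) − (-1)·8)] + 2
       = 2·a + 2 = 2
⇒ a = 0.

0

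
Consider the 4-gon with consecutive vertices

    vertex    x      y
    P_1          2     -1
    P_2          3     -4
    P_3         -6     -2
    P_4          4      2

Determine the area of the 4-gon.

23.5

Cross-terms: -5, -30, -4, -8  ⇒  Σ = -47
Area = |Σ|/2 = 23.5.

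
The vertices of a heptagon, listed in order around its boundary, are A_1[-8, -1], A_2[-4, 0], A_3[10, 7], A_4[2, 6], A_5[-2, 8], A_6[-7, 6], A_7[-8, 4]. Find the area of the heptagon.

Apply the surveyor's formula: 2A = Σ (x_i·y_{i+1} − x_{i+1}·y_i), indices taken mod 7.
A_1→A_2: (-8)(0) − (-4)(-1) = -4
A_2→A_3: (-4)(7) − (10)(0) = -28
A_3→A_4: (10)(6) − (2)(7) = 46
A_4→A_5: (2)(8) − (-2)(6) = 28
A_5→A_6: (-2)(6) − (-7)(8) = 44
A_6→A_7: (-7)(4) − (-8)(6) = 20
A_7→A_1: (-8)(-1) − (-8)(4) = 40
Σ = 146
Area = |Σ|/2 = 73.

73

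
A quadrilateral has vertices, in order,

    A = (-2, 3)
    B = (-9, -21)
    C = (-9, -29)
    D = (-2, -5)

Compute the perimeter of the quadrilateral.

66

|AB| = √((-7)² + (-24)²) = √625 = 25
|BC| = √((0)² + (-8)²) = √64 = 8
|CD| = √((7)² + (24)²) = √625 = 25
|DA| = √((0)² + (8)²) = √64 = 8
Perimeter = 25 + 8 + 25 + 8 = 66.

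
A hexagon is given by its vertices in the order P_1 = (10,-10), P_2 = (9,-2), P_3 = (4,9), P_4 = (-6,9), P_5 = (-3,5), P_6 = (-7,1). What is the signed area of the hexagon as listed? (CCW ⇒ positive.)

Apply Gauss's area formula: 2A = Σ (x_i·y_{i+1} − x_{i+1}·y_i), indices taken mod 6.
Σ = (70) + (89) + (90) + (-3) + (32) + (60) = 338
Signed area = Σ/2 = 169 (positive ⇒ counter-clockwise traversal).

169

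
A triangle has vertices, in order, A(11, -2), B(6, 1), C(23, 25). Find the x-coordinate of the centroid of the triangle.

Apply the surveyor's formula. First the cross-terms c_i = x_i·y_{i+1} − x_{i+1}·y_i:
  23, 127, -321  ⇒  2A = -171, A = -85.5.
Then Σ (x_i + x_{i+1})·c_i = -6840, so x̄ = -6840 / (6·(-85.5)) = 40/3.

40/3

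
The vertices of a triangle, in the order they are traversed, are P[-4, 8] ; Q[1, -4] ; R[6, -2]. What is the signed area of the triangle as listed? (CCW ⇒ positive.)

Apply the shoelace (surveyor's) formula: 2A = Σ (x_i·y_{i+1} − x_{i+1}·y_i), indices taken mod 3.
Σ = (8) + (22) + (40) = 70
Signed area = Σ/2 = 35 (positive ⇒ counter-clockwise traversal).

35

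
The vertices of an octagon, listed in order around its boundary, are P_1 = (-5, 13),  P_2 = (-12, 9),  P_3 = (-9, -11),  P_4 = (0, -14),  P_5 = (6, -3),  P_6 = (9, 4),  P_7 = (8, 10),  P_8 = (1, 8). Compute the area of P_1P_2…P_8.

Apply the surveyor's formula: 2A = Σ (x_i·y_{i+1} − x_{i+1}·y_i), indices taken mod 8.
Cross-terms: 111, 213, 126, 84, 51, 58, 54, 53  ⇒  Σ = 750
Area = |Σ|/2 = 375.

375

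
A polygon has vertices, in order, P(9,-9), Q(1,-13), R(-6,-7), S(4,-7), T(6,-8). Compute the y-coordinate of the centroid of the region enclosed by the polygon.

-176/19

Apply Gauss's area formula. First the cross-terms c_i = x_i·y_{i+1} − x_{i+1}·y_i:
  -108, -85, 70, 10, 18  ⇒  2A = -95, A = -47.5.
Then Σ (y_i + y_{i+1})·c_i = 2640, so ȳ = 2640 / (6·(-47.5)) = -176/19.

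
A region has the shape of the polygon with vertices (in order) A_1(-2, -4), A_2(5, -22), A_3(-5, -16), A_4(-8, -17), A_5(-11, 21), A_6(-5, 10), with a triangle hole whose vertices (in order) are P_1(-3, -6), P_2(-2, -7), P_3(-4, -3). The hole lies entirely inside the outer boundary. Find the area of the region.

Outer boundary:
Apply the shoelace formula: 2A = Σ (x_i·y_{i+1} − x_{i+1}·y_i), indices taken mod 6.
A_1→A_2: (-2)(-22) − (5)(-4) = 64
A_2→A_3: (5)(-16) − (-5)(-22) = -190
A_3→A_4: (-5)(-17) − (-8)(-16) = -43
A_4→A_5: (-8)(21) − (-11)(-17) = -355
A_5→A_6: (-11)(10) − (-5)(21) = -5
A_6→A_1: (-5)(-4) − (-2)(10) = 40
Σ = -489
Area = |Σ|/2 = 244.5.
Hole:
Σ = (9) + (-22) + (15) = 2
Area = |Σ|/2 = 1.
Net area = 244.5 − 1 = 243.5.

243.5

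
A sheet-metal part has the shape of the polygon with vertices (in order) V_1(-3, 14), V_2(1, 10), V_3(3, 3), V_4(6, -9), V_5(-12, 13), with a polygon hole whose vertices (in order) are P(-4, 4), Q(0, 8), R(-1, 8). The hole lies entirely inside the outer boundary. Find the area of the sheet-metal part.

Outer boundary:
Cross-terms: -44, -27, -45, -30, -129  ⇒  Σ = -275
Area = |Σ|/2 = 137.5.
Hole:
Cross-terms: -32, 8, 28  ⇒  Σ = 4
Area = |Σ|/2 = 2.
Net area = 137.5 − 2 = 135.5.

135.5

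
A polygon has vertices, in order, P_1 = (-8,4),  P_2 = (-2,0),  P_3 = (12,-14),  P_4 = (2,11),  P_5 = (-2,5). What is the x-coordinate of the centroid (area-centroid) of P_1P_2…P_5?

106/39

Apply Gauss's area formula. First the cross-terms c_i = x_i·y_{i+1} − x_{i+1}·y_i:
  8, 28, 160, 32, 32  ⇒  2A = 260, A = 130.
Then Σ (x_i + x_{i+1})·c_i = 2120, so x̄ = 2120 / (6·130) = 106/39.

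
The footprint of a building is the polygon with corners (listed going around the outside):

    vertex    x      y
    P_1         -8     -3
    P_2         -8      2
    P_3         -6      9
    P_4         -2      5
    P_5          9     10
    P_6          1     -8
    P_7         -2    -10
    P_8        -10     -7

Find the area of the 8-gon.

P_1→P_2: (-8)(2) − (-8)(-3) = -40
P_2→P_3: (-8)(9) − (-6)(2) = -60
P_3→P_4: (-6)(5) − (-2)(9) = -12
P_4→P_5: (-2)(10) − (9)(5) = -65
P_5→P_6: (9)(-8) − (1)(10) = -82
P_6→P_7: (1)(-10) − (-2)(-8) = -26
P_7→P_8: (-2)(-7) − (-10)(-10) = -86
P_8→P_1: (-10)(-3) − (-8)(-7) = -26
Σ = -397
Area = |Σ|/2 = 198.5.

198.5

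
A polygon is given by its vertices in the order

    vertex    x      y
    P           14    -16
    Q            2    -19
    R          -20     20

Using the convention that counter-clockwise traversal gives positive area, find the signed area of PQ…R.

Σ = (-234) + (-340) + (40) = -534
Signed area = Σ/2 = -267 (negative ⇒ clockwise traversal).

-267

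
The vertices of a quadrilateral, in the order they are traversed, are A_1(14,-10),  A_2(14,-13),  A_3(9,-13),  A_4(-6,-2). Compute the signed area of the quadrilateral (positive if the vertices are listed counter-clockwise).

Apply Gauss's area formula: 2A = Σ (x_i·y_{i+1} − x_{i+1}·y_i), indices taken mod 4.
A_1→A_2: (14)(-13) − (14)(-10) = -42
A_2→A_3: (14)(-13) − (9)(-13) = -65
A_3→A_4: (9)(-2) − (-6)(-13) = -96
A_4→A_1: (-6)(-10) − (14)(-2) = 88
Σ = -115
Signed area = Σ/2 = -57.5 (negative ⇒ clockwise traversal).

-57.5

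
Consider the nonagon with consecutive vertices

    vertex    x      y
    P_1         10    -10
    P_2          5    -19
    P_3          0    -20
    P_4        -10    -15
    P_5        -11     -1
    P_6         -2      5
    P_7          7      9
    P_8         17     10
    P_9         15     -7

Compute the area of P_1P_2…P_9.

568.5

Apply the surveyor's formula: 2A = Σ (x_i·y_{i+1} − x_{i+1}·y_i), indices taken mod 9.
Σ = (-140) + (-100) + (-200) + (-155) + (-57) + (-53) + (-83) + (-269) + (-80) = -1137
Area = |Σ|/2 = 568.5.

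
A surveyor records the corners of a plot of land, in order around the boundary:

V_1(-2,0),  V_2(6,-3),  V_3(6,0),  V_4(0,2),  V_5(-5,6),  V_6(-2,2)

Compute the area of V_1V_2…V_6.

Apply the surveyor's formula: 2A = Σ (x_i·y_{i+1} − x_{i+1}·y_i), indices taken mod 6.
Σ = (6) + (18) + (12) + (10) + (2) + (4) = 52
Area = |Σ|/2 = 26.

26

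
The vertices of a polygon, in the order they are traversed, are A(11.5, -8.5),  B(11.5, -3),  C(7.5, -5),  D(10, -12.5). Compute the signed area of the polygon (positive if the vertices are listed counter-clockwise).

Apply the surveyor's formula: 2A = Σ (x_i·y_{i+1} − x_{i+1}·y_i), indices taken mod 4.
Σ = (63.25) + (-35) + (-43.75) + (58.75) = 43.25
Signed area = Σ/2 = 21.625 (positive ⇒ counter-clockwise traversal).

21.625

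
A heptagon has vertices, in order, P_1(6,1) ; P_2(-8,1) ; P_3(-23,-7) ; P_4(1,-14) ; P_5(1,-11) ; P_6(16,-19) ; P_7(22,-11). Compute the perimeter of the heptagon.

|P_1P_2| = √((-14)² + (0)²) = √196 = 14
|P_2P_3| = √((-15)² + (-8)²) = √289 = 17
|P_3P_4| = √((24)² + (-7)²) = √625 = 25
|P_4P_5| = √((0)² + (3)²) = √9 = 3
|P_5P_6| = √((15)² + (-8)²) = √289 = 17
|P_6P_7| = √((6)² + (8)²) = √100 = 10
|P_7P_1| = √((-16)² + (12)²) = √400 = 20
Perimeter = 14 + 17 + 25 + 3 + 17 + 10 + 20 = 106.

106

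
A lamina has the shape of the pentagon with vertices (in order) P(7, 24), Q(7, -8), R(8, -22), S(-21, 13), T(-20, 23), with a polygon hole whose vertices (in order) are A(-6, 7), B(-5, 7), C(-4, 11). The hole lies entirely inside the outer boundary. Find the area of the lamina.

Outer boundary:
Cross-terms: -224, -90, -358, -223, -641  ⇒  Σ = -1536
Area = |Σ|/2 = 768.
Hole:
Apply Gauss's area formula: 2A = Σ (x_i·y_{i+1} − x_{i+1}·y_i), indices taken mod 3.
A→B: (-6)(7) − (-5)(7) = -7
B→C: (-5)(11) − (-4)(7) = -27
C→A: (-4)(7) − (-6)(11) = 38
Σ = 4
Area = |Σ|/2 = 2.
Net area = 768 − 2 = 766.

766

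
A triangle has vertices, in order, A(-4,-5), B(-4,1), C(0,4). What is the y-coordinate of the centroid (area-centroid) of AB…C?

Apply Gauss's area formula. First the cross-terms c_i = x_i·y_{i+1} − x_{i+1}·y_i:
  -24, -16, 16  ⇒  2A = -24, A = -12.
Then Σ (y_i + y_{i+1})·c_i = 0, so ȳ = 0 / (6·(-12)) = 0.

0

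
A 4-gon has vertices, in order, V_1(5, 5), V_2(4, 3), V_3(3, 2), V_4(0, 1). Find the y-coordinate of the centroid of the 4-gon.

2.75

Apply Gauss's area formula. First the cross-terms c_i = x_i·y_{i+1} − x_{i+1}·y_i:
  -5, -1, 3, -5  ⇒  2A = -8, A = -4.
Then Σ (y_i + y_{i+1})·c_i = -66, so ȳ = -66 / (6·(-4)) = 2.75.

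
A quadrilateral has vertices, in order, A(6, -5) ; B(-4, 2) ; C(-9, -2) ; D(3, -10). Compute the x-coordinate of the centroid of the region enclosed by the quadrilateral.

Apply Gauss's area formula. First the cross-terms c_i = x_i·y_{i+1} − x_{i+1}·y_i:
  -8, 26, 96, 45  ⇒  2A = 159, A = 79.5.
Then Σ (x_i + x_{i+1})·c_i = -525, so x̄ = -525 / (6·79.5) = -175/159.

-175/159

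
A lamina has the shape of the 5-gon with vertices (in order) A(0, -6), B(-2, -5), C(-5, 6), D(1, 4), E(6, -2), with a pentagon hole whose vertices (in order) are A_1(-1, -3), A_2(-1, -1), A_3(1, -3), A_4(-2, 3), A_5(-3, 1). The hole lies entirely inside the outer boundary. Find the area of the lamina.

Outer boundary:
Apply Gauss's area formula: 2A = Σ (x_i·y_{i+1} − x_{i+1}·y_i), indices taken mod 5.
Σ = (-12) + (-37) + (-26) + (-26) + (-36) = -137
Area = |Σ|/2 = 68.5.
Hole:
Apply Gauss's area formula: 2A = Σ (x_i·y_{i+1} − x_{i+1}·y_i), indices taken mod 5.
Σ = (-2) + (4) + (-3) + (7) + (10) = 16
Area = |Σ|/2 = 8.
Net area = 68.5 − 8 = 60.5.

60.5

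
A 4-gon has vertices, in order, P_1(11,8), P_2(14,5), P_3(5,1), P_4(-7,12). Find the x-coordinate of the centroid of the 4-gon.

Apply Gauss's area formula. First the cross-terms c_i = x_i·y_{i+1} − x_{i+1}·y_i:
  -57, -11, 67, -188  ⇒  2A = -189, A = -94.5.
Then Σ (x_i + x_{i+1})·c_i = -2520, so x̄ = -2520 / (6·(-94.5)) = 40/9.

40/9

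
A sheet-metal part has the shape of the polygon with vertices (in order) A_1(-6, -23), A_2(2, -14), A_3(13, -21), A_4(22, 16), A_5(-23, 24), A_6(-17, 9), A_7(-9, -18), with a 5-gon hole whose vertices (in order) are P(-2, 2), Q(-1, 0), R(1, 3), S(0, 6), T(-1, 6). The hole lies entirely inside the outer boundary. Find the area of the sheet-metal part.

1251

Outer boundary:
Apply the shoelace (surveyor's) formula: 2A = Σ (x_i·y_{i+1} − x_{i+1}·y_i), indices taken mod 7.
Σ = (130) + (140) + (670) + (896) + (201) + (387) + (99) = 2523
Area = |Σ|/2 = 1261.5.
Hole:
Cross-terms: 2, -3, 6, 6, 10  ⇒  Σ = 21
Area = |Σ|/2 = 10.5.
Net area = 1261.5 − 10.5 = 1251.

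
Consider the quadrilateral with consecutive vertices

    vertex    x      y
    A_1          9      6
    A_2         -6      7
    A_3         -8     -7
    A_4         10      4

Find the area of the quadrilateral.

129.5

Apply the surveyor's formula: 2A = Σ (x_i·y_{i+1} − x_{i+1}·y_i), indices taken mod 4.
Cross-terms: 99, 98, 38, 24  ⇒  Σ = 259
Area = |Σ|/2 = 129.5.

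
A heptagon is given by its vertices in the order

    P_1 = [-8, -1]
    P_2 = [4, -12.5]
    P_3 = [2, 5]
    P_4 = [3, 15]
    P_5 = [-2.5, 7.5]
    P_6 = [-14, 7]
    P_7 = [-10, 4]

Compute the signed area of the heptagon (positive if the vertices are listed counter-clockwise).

183.75

Apply the shoelace formula: 2A = Σ (x_i·y_{i+1} − x_{i+1}·y_i), indices taken mod 7.
Σ = (104) + (45) + (15) + (60) + (87.5) + (14) + (42) = 367.5
Signed area = Σ/2 = 183.75 (positive ⇒ counter-clockwise traversal).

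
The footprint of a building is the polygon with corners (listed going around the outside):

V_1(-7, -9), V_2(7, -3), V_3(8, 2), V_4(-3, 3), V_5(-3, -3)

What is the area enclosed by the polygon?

Apply the surveyor's formula: 2A = Σ (x_i·y_{i+1} − x_{i+1}·y_i), indices taken mod 5.
Σ = (84) + (38) + (30) + (18) + (6) = 176
Area = |Σ|/2 = 88.

88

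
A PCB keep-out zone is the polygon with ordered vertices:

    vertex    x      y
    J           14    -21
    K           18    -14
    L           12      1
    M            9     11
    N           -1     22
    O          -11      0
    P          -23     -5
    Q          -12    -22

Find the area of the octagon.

1001.5

Σ = (182) + (186) + (123) + (209) + (242) + (55) + (446) + (560) = 2003
Area = |Σ|/2 = 1001.5.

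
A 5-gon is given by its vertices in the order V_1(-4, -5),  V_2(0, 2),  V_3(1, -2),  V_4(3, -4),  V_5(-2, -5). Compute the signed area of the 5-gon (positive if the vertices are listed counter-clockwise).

Apply the shoelace formula: 2A = Σ (x_i·y_{i+1} − x_{i+1}·y_i), indices taken mod 5.
Σ = (-8) + (-2) + (2) + (-23) + (-10) = -41
Signed area = Σ/2 = -20.5 (negative ⇒ clockwise traversal).

-20.5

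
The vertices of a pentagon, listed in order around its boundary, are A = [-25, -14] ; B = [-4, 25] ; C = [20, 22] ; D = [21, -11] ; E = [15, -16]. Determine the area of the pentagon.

1366

Σ = (-681) + (-588) + (-682) + (-171) + (-610) = -2732
Area = |Σ|/2 = 1366.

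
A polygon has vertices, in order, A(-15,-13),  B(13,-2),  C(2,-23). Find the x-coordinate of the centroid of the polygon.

Apply the surveyor's formula. First the cross-terms c_i = x_i·y_{i+1} − x_{i+1}·y_i:
  199, -295, -371  ⇒  2A = -467, A = -233.5.
Then Σ (x_i + x_{i+1})·c_i = 0, so x̄ = 0 / (6·(-233.5)) = 0.

0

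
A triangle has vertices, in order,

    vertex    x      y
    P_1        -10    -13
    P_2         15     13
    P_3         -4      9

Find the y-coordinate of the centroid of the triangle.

Apply the shoelace formula. First the cross-terms c_i = x_i·y_{i+1} − x_{i+1}·y_i:
  65, 187, 142  ⇒  2A = 394, A = 197.
Then Σ (y_i + y_{i+1})·c_i = 3546, so ȳ = 3546 / (6·197) = 3.

3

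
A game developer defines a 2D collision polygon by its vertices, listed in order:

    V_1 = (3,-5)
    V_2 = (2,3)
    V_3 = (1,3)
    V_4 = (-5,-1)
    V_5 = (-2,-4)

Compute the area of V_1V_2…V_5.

38

Apply the shoelace (surveyor's) formula: 2A = Σ (x_i·y_{i+1} − x_{i+1}·y_i), indices taken mod 5.
Σ = (19) + (3) + (14) + (18) + (22) = 76
Area = |Σ|/2 = 38.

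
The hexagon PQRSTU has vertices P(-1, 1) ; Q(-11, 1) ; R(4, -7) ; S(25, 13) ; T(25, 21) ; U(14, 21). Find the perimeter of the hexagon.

100

|PQ| = √((-10)² + (0)²) = √100 = 10
|QR| = √((15)² + (-8)²) = √289 = 17
|RS| = √((21)² + (20)²) = √841 = 29
|ST| = √((0)² + (8)²) = √64 = 8
|TU| = √((-11)² + (0)²) = √121 = 11
|UP| = √((-15)² + (-20)²) = √625 = 25
Perimeter = 10 + 17 + 29 + 8 + 11 + 25 = 100.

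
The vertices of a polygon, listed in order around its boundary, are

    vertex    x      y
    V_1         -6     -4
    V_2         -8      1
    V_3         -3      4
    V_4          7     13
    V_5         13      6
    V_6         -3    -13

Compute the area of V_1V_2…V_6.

Σ = (-38) + (-29) + (-67) + (-127) + (-151) + (-66) = -478
Area = |Σ|/2 = 239.

239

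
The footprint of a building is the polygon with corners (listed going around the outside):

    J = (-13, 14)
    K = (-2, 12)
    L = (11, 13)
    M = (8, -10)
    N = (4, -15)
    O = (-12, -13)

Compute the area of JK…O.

Apply the surveyor's formula: 2A = Σ (x_i·y_{i+1} − x_{i+1}·y_i), indices taken mod 6.
J→K: (-13)(12) − (-2)(14) = -128
K→L: (-2)(13) − (11)(12) = -158
L→M: (11)(-10) − (8)(13) = -214
M→N: (8)(-15) − (4)(-10) = -80
N→O: (4)(-13) − (-12)(-15) = -232
O→J: (-12)(14) − (-13)(-13) = -337
Σ = -1149
Area = |Σ|/2 = 574.5.

574.5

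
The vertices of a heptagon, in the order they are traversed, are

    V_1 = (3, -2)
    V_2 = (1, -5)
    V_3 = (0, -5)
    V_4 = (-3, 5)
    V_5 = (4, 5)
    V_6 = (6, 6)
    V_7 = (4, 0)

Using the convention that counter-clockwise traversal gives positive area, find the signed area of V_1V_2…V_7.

Apply the surveyor's formula: 2A = Σ (x_i·y_{i+1} − x_{i+1}·y_i), indices taken mod 7.
Σ = (-13) + (-5) + (-15) + (-35) + (-6) + (-24) + (-8) = -106
Signed area = Σ/2 = -53 (negative ⇒ clockwise traversal).

-53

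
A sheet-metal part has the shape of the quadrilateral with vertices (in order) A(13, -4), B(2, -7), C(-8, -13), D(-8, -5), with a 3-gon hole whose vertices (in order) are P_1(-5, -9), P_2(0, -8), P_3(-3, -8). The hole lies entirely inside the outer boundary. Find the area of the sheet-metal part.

Outer boundary:
Cross-terms: -83, -82, -64, 97  ⇒  Σ = -132
Area = |Σ|/2 = 66.
Hole:
Apply the shoelace (surveyor's) formula: 2A = Σ (x_i·y_{i+1} − x_{i+1}·y_i), indices taken mod 3.
P_1→P_2: (-5)(-8) − (0)(-9) = 40
P_2→P_3: (0)(-8) − (-3)(-8) = -24
P_3→P_1: (-3)(-9) − (-5)(-8) = -13
Σ = 3
Area = |Σ|/2 = 1.5.
Net area = 66 − 1.5 = 64.5.

64.5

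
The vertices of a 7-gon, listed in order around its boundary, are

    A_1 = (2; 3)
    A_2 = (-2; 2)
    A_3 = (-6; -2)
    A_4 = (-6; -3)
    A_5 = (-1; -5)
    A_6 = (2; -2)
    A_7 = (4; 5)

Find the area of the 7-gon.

Apply the shoelace (surveyor's) formula: 2A = Σ (x_i·y_{i+1} − x_{i+1}·y_i), indices taken mod 7.
Σ = (10) + (16) + (6) + (27) + (12) + (18) + (2) = 91
Area = |Σ|/2 = 45.5.

45.5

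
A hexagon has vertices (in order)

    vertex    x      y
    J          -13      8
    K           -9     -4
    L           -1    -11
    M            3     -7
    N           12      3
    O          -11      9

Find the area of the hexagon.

261

Apply the surveyor's formula: 2A = Σ (x_i·y_{i+1} − x_{i+1}·y_i), indices taken mod 6.
J→K: (-13)(-4) − (-9)(8) = 124
K→L: (-9)(-11) − (-1)(-4) = 95
L→M: (-1)(-7) − (3)(-11) = 40
M→N: (3)(3) − (12)(-7) = 93
N→O: (12)(9) − (-11)(3) = 141
O→J: (-11)(8) − (-13)(9) = 29
Σ = 522
Area = |Σ|/2 = 261.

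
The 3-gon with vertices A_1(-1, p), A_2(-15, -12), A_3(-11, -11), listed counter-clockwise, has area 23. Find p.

3

The doubled signed area Σ (x_i y_{i+1} − x_{i+1} y_i) is linear in p.
With p=0 it equals 34; the coefficient of p is 4 (from the two edges through A_1).
So 4·p + 34 = 2·23 = 46 ⇒ p = 3.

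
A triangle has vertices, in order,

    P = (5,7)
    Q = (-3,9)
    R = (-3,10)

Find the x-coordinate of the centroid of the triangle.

Apply the shoelace (surveyor's) formula. First the cross-terms c_i = x_i·y_{i+1} − x_{i+1}·y_i:
  66, -3, -71  ⇒  2A = -8, A = -4.
Then Σ (x_i + x_{i+1})·c_i = 8, so x̄ = 8 / (6·(-4)) = -1/3.

-1/3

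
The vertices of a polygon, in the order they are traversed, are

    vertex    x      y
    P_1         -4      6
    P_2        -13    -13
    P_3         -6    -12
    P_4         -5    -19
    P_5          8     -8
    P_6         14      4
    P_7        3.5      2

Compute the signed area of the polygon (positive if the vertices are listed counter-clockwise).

320.5

Apply the shoelace (surveyor's) formula: 2A = Σ (x_i·y_{i+1} − x_{i+1}·y_i), indices taken mod 7.
Σ = (130) + (78) + (54) + (192) + (144) + (14) + (29) = 641
Signed area = Σ/2 = 320.5 (positive ⇒ counter-clockwise traversal).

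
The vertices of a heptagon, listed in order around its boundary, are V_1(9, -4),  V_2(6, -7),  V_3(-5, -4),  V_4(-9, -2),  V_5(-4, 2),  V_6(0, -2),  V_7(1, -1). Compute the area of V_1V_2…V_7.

Apply the surveyor's formula: 2A = Σ (x_i·y_{i+1} − x_{i+1}·y_i), indices taken mod 7.
Σ = (-39) + (-59) + (-26) + (-26) + (8) + (2) + (5) = -135
Area = |Σ|/2 = 67.5.

67.5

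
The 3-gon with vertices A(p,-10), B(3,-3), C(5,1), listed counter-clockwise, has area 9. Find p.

-5

The doubled signed area Σ (x_i y_{i+1} − x_{i+1} y_i) is linear in p.
With p=0 it equals -2; the coefficient of p is -4 (from the two edges through A).
So -4·p + -2 = 2·9 = 18 ⇒ p = -5.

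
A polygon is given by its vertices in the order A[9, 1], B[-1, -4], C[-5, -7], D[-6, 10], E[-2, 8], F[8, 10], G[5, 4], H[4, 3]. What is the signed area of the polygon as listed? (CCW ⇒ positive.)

Apply the shoelace (surveyor's) formula: 2A = Σ (x_i·y_{i+1} − x_{i+1}·y_i), indices taken mod 8.
Σ = (-35) + (-13) + (-92) + (-28) + (-84) + (-18) + (-1) + (-23) = -294
Signed area = Σ/2 = -147 (negative ⇒ clockwise traversal).

-147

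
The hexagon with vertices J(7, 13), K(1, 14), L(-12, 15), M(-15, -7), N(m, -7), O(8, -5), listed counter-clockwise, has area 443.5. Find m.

5

The doubled signed area Σ (x_i y_{i+1} − x_{i+1} y_i) is linear in m.
With m=0 it equals 877; the coefficient of m is 2 (from the two edges through N).
So 2·m + 877 = 2·443.5 = 887 ⇒ m = 5.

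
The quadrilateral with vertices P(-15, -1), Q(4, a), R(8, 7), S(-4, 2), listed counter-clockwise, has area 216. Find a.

-14

Write out the shoelace sum; only the two edges meeting at Q involve a:
2·Area = [((-15)·a − 4·(-1)) + (4·7 − 8·a)] + 78
       = -23·a + 110 = 432
⇒ a = -14.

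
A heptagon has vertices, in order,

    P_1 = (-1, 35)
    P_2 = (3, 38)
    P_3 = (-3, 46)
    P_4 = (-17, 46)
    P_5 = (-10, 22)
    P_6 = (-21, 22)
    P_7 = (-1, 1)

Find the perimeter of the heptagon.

|P_1P_2| = √((4)² + (3)²) = √25 = 5
|P_2P_3| = √((-6)² + (8)²) = √100 = 10
|P_3P_4| = √((-14)² + (0)²) = √196 = 14
|P_4P_5| = √((7)² + (-24)²) = √625 = 25
|P_5P_6| = √((-11)² + (0)²) = √121 = 11
|P_6P_7| = √((20)² + (-21)²) = √841 = 29
|P_7P_1| = √((0)² + (34)²) = √1156 = 34
Perimeter = 5 + 10 + 14 + 25 + 11 + 29 + 34 = 128.

128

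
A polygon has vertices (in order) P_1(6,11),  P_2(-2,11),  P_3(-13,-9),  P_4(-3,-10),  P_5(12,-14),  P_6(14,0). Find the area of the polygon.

432

Apply the shoelace formula: 2A = Σ (x_i·y_{i+1} − x_{i+1}·y_i), indices taken mod 6.
P_1→P_2: (6)(11) − (-2)(11) = 88
P_2→P_3: (-2)(-9) − (-13)(11) = 161
P_3→P_4: (-13)(-10) − (-3)(-9) = 103
P_4→P_5: (-3)(-14) − (12)(-10) = 162
P_5→P_6: (12)(0) − (14)(-14) = 196
P_6→P_1: (14)(11) − (6)(0) = 154
Σ = 864
Area = |Σ|/2 = 432.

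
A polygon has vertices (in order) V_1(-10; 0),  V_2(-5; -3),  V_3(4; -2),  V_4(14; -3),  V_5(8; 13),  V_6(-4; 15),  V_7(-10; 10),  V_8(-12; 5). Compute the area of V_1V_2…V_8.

Apply the shoelace (surveyor's) formula: 2A = Σ (x_i·y_{i+1} − x_{i+1}·y_i), indices taken mod 8.
Σ = (30) + (22) + (16) + (206) + (172) + (110) + (70) + (50) = 676
Area = |Σ|/2 = 338.

338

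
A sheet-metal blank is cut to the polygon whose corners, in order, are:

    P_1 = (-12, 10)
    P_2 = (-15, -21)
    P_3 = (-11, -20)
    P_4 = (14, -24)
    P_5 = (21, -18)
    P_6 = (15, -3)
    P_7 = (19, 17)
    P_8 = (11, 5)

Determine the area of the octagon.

932

Apply the surveyor's formula: 2A = Σ (x_i·y_{i+1} − x_{i+1}·y_i), indices taken mod 8.
Cross-terms: 402, 69, 544, 252, 207, 312, -92, 170  ⇒  Σ = 1864
Area = |Σ|/2 = 932.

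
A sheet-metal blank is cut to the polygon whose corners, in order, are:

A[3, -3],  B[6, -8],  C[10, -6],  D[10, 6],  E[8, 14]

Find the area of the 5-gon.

A→B: (3)(-8) − (6)(-3) = -6
B→C: (6)(-6) − (10)(-8) = 44
C→D: (10)(6) − (10)(-6) = 120
D→E: (10)(14) − (8)(6) = 92
E→A: (8)(-3) − (3)(14) = -66
Σ = 184
Area = |Σ|/2 = 92.

92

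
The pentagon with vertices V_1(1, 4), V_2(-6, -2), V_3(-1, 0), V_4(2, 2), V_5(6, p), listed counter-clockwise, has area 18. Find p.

The doubled signed area Σ (x_i y_{i+1} − x_{i+1} y_i) is linear in p.
With p=0 it equals 30; the coefficient of p is 1 (from the two edges through V_5).
So 1·p + 30 = 2·18 = 36 ⇒ p = 6.

6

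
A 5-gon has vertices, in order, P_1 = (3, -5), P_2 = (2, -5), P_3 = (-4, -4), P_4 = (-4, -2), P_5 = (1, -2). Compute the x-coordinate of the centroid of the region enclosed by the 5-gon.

Apply the shoelace (surveyor's) formula. First the cross-terms c_i = x_i·y_{i+1} − x_{i+1}·y_i:
  -5, -28, -8, 10, 1  ⇒  2A = -30, A = -15.
Then Σ (x_i + x_{i+1})·c_i = 69, so x̄ = 69 / (6·(-15)) = -23/30.

-23/30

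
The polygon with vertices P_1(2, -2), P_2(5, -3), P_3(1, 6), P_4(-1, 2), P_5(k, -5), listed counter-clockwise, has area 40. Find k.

Write out the shoelace sum; only the two edges meeting at P_5 involve k:
2·Area = [((-1)·(-5) − k·2) + (k·(-2) − 2·(-5))] + 45
       = -4·k + 60 = 80
⇒ k = -5.

-5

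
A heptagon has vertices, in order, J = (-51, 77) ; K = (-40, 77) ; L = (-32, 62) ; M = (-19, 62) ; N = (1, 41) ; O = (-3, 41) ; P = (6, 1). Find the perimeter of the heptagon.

210

|JK| = √((11)² + (0)²) = √121 = 11
|KL| = √((8)² + (-15)²) = √289 = 17
|LM| = √((13)² + (0)²) = √169 = 13
|MN| = √((20)² + (-21)²) = √841 = 29
|NO| = √((-4)² + (0)²) = √16 = 4
|OP| = √((9)² + (-40)²) = √1681 = 41
|PJ| = √((-57)² + (76)²) = √9025 = 95
Perimeter = 11 + 17 + 13 + 29 + 4 + 41 + 95 = 210.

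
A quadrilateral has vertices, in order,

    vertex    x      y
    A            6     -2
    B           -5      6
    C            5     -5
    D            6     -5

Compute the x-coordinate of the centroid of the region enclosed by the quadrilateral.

2.25

Apply the surveyor's formula. First the cross-terms c_i = x_i·y_{i+1} − x_{i+1}·y_i:
  26, -5, 5, 18  ⇒  2A = 44, A = 22.
Then Σ (x_i + x_{i+1})·c_i = 297, so x̄ = 297 / (6·22) = 2.25.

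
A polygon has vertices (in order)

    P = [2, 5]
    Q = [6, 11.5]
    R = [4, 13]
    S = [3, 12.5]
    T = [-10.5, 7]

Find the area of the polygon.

Apply the surveyor's formula: 2A = Σ (x_i·y_{i+1} − x_{i+1}·y_i), indices taken mod 5.
P→Q: (2)(11.5) − (6)(5) = -7
Q→R: (6)(13) − (4)(11.5) = 32
R→S: (4)(12.5) − (3)(13) = 11
S→T: (3)(7) − (-10.5)(12.5) = 152.25
T→P: (-10.5)(5) − (2)(7) = -66.5
Σ = 121.75
Area = |Σ|/2 = 60.875.

60.875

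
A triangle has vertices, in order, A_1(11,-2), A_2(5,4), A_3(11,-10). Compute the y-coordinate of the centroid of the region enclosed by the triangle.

Apply Gauss's area formula. First the cross-terms c_i = x_i·y_{i+1} − x_{i+1}·y_i:
  54, -94, 88  ⇒  2A = 48, A = 24.
Then Σ (y_i + y_{i+1})·c_i = -384, so ȳ = -384 / (6·24) = -8/3.

-8/3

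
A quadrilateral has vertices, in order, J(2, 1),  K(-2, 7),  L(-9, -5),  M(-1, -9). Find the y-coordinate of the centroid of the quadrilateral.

Apply Gauss's area formula. First the cross-terms c_i = x_i·y_{i+1} − x_{i+1}·y_i:
  16, 73, 76, 17  ⇒  2A = 182, A = 91.
Then Σ (y_i + y_{i+1})·c_i = -926, so ȳ = -926 / (6·91) = -463/273.

-463/273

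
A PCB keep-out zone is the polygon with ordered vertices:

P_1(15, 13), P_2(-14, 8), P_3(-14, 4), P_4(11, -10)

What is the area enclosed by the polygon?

373.5

Σ = (302) + (56) + (96) + (293) = 747
Area = |Σ|/2 = 373.5.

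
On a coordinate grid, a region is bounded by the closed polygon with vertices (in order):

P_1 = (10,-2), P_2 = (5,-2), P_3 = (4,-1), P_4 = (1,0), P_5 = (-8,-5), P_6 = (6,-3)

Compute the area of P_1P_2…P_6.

Σ = (-10) + (3) + (1) + (-5) + (54) + (18) = 61
Area = |Σ|/2 = 30.5.

30.5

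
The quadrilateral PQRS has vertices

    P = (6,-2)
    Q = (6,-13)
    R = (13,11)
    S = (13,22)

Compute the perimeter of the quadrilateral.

|PQ| = √((0)² + (-11)²) = √121 = 11
|QR| = √((7)² + (24)²) = √625 = 25
|RS| = √((0)² + (11)²) = √121 = 11
|SP| = √((-7)² + (-24)²) = √625 = 25
Perimeter = 11 + 25 + 11 + 25 = 72.

72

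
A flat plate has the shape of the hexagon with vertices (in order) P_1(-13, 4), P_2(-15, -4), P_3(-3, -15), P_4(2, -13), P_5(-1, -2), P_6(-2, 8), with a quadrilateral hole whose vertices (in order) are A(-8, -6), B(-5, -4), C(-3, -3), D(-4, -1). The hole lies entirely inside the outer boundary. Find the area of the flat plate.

224.5

Outer boundary:
Apply the surveyor's formula: 2A = Σ (x_i·y_{i+1} − x_{i+1}·y_i), indices taken mod 6.
P_1→P_2: (-13)(-4) − (-15)(4) = 112
P_2→P_3: (-15)(-15) − (-3)(-4) = 213
P_3→P_4: (-3)(-13) − (2)(-15) = 69
P_4→P_5: (2)(-2) − (-1)(-13) = -17
P_5→P_6: (-1)(8) − (-2)(-2) = -12
P_6→P_1: (-2)(4) − (-13)(8) = 96
Σ = 461
Area = |Σ|/2 = 230.5.
Hole:
Apply the shoelace (surveyor's) formula: 2A = Σ (x_i·y_{i+1} − x_{i+1}·y_i), indices taken mod 4.
Cross-terms: 2, 3, -9, 16  ⇒  Σ = 12
Area = |Σ|/2 = 6.
Net area = 230.5 − 6 = 224.5.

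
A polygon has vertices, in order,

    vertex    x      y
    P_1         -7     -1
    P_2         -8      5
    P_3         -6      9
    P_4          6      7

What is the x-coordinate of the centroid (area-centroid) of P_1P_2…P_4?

-595/207

Apply Gauss's area formula. First the cross-terms c_i = x_i·y_{i+1} − x_{i+1}·y_i:
  -43, -42, -96, 43  ⇒  2A = -138, A = -69.
Then Σ (x_i + x_{i+1})·c_i = 1190, so x̄ = 1190 / (6·(-69)) = -595/207.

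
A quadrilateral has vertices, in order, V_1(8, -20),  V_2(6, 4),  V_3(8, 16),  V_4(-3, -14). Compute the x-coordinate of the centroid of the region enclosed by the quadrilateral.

Apply Gauss's area formula. First the cross-terms c_i = x_i·y_{i+1} − x_{i+1}·y_i:
  152, 64, -64, 172  ⇒  2A = 324, A = 162.
Then Σ (x_i + x_{i+1})·c_i = 3564, so x̄ = 3564 / (6·162) = 11/3.

11/3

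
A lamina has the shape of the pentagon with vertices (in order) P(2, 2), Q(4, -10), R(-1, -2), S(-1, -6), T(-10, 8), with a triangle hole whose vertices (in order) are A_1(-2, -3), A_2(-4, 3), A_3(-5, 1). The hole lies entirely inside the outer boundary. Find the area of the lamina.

68

Outer boundary:
Σ = (-28) + (-18) + (4) + (-68) + (-36) = -146
Area = |Σ|/2 = 73.
Hole:
Apply the shoelace (surveyor's) formula: 2A = Σ (x_i·y_{i+1} − x_{i+1}·y_i), indices taken mod 3.
Σ = (-18) + (11) + (17) = 10
Area = |Σ|/2 = 5.
Net area = 73 − 5 = 68.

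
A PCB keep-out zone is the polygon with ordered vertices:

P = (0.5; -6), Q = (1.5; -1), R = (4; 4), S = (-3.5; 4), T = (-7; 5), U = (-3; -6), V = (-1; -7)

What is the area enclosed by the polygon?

Apply the shoelace formula: 2A = Σ (x_i·y_{i+1} − x_{i+1}·y_i), indices taken mod 7.
P→Q: (0.5)(-1) − (1.5)(-6) = 8.5
Q→R: (1.5)(4) − (4)(-1) = 10
R→S: (4)(4) − (-3.5)(4) = 30
S→T: (-3.5)(5) − (-7)(4) = 10.5
T→U: (-7)(-6) − (-3)(5) = 57
U→V: (-3)(-7) − (-1)(-6) = 15
V→P: (-1)(-6) − (0.5)(-7) = 9.5
Σ = 140.5
Area = |Σ|/2 = 70.25.

70.25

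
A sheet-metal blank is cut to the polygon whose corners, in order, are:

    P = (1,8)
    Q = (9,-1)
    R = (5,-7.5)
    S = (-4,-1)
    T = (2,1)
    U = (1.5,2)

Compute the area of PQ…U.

80

Cross-terms: -73, -62.5, -35, -2, 2.5, 10  ⇒  Σ = -160
Area = |Σ|/2 = 80.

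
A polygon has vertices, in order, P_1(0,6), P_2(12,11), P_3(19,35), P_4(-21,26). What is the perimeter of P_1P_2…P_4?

|P_1P_2| = √((12)² + (5)²) = √169 = 13
|P_2P_3| = √((7)² + (24)²) = √625 = 25
|P_3P_4| = √((-40)² + (-9)²) = √1681 = 41
|P_4P_1| = √((21)² + (-20)²) = √841 = 29
Perimeter = 13 + 25 + 41 + 29 = 108.

108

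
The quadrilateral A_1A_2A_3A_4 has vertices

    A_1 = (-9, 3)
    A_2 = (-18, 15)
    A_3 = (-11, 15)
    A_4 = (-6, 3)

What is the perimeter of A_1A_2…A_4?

38

|A_1A_2| = √((-9)² + (12)²) = √225 = 15
|A_2A_3| = √((7)² + (0)²) = √49 = 7
|A_3A_4| = √((5)² + (-12)²) = √169 = 13
|A_4A_1| = √((-3)² + (0)²) = √9 = 3
Perimeter = 15 + 7 + 13 + 3 = 38.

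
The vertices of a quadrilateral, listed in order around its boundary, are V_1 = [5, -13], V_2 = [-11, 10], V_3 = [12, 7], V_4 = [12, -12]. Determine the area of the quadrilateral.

Apply the shoelace (surveyor's) formula: 2A = Σ (x_i·y_{i+1} − x_{i+1}·y_i), indices taken mod 4.
V_1→V_2: (5)(10) − (-11)(-13) = -93
V_2→V_3: (-11)(7) − (12)(10) = -197
V_3→V_4: (12)(-12) − (12)(7) = -228
V_4→V_1: (12)(-13) − (5)(-12) = -96
Σ = -614
Area = |Σ|/2 = 307.

307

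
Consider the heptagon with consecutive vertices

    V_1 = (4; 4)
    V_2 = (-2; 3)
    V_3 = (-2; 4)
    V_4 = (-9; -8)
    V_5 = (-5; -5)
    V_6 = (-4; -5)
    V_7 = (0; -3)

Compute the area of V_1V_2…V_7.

52

Σ = (20) + (-2) + (52) + (5) + (5) + (12) + (12) = 104
Area = |Σ|/2 = 52.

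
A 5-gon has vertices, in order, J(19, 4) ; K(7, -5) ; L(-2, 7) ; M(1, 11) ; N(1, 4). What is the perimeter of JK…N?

60

|JK| = √((-12)² + (-9)²) = √225 = 15
|KL| = √((-9)² + (12)²) = √225 = 15
|LM| = √((3)² + (4)²) = √25 = 5
|MN| = √((0)² + (-7)²) = √49 = 7
|NJ| = √((18)² + (0)²) = √324 = 18
Perimeter = 15 + 15 + 5 + 7 + 18 = 60.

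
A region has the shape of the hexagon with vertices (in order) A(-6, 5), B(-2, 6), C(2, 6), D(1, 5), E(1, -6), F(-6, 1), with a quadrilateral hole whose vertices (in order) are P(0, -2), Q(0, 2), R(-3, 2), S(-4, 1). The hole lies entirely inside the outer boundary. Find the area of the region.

Outer boundary:
Apply Gauss's area formula: 2A = Σ (x_i·y_{i+1} − x_{i+1}·y_i), indices taken mod 6.
Σ = (-26) + (-24) + (4) + (-11) + (-35) + (-24) = -116
Area = |Σ|/2 = 58.
Hole:
P→Q: (0)(2) − (0)(-2) = 0
Q→R: (0)(2) − (-3)(2) = 6
R→S: (-3)(1) − (-4)(2) = 5
S→P: (-4)(-2) − (0)(1) = 8
Σ = 19
Area = |Σ|/2 = 9.5.
Net area = 58 − 9.5 = 48.5.

48.5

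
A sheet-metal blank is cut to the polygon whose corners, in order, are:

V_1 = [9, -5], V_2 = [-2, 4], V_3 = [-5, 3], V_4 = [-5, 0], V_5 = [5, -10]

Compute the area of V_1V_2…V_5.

85

Apply Gauss's area formula: 2A = Σ (x_i·y_{i+1} − x_{i+1}·y_i), indices taken mod 5.
Cross-terms: 26, 14, 15, 50, 65  ⇒  Σ = 170
Area = |Σ|/2 = 85.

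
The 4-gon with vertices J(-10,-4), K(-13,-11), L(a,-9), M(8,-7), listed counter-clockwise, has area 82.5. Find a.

Write out the shoelace sum; only the two edges meeting at L involve a:
2·Area = [((-13)·(-9) − a·(-11)) + (a·(-7) − 8·(-9))] + -44
       = 4·a + 145 = 165
⇒ a = 5.

5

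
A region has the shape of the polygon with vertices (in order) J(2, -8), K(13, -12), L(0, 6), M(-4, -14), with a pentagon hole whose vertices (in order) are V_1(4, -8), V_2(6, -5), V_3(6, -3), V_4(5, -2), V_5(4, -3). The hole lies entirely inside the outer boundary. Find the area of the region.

Outer boundary:
Cross-terms: 80, 78, 24, 60  ⇒  Σ = 242
Area = |Σ|/2 = 121.
Hole:
Apply Gauss's area formula: 2A = Σ (x_i·y_{i+1} − x_{i+1}·y_i), indices taken mod 5.
Σ = (28) + (12) + (3) + (-7) + (-20) = 16
Area = |Σ|/2 = 8.
Net area = 121 − 8 = 113.

113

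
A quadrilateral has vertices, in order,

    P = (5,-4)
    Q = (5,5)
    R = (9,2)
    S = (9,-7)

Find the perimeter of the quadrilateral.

|PQ| = √((0)² + (9)²) = √81 = 9
|QR| = √((4)² + (-3)²) = √25 = 5
|RS| = √((0)² + (-9)²) = √81 = 9
|SP| = √((-4)² + (3)²) = √25 = 5
Perimeter = 9 + 5 + 9 + 5 = 28.

28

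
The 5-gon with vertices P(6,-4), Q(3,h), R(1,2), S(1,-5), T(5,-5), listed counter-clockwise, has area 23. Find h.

Write out the shoelace sum; only the two edges meeting at Q involve h:
2·Area = [(6·h − 3·(-4)) + (3·2 − 1·h)] + 23
       = 5·h + 41 = 46
⇒ h = 1.

1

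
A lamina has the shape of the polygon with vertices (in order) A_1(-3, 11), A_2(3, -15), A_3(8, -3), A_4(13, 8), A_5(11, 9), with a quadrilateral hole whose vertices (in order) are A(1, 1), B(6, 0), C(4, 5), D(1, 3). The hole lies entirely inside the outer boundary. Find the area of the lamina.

187

Outer boundary:
Apply the shoelace (surveyor's) formula: 2A = Σ (x_i·y_{i+1} − x_{i+1}·y_i), indices taken mod 5.
Cross-terms: 12, 111, 103, 29, 148  ⇒  Σ = 403
Area = |Σ|/2 = 201.5.
Hole:
Σ = (-6) + (30) + (7) + (-2) = 29
Area = |Σ|/2 = 14.5.
Net area = 201.5 − 14.5 = 187.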